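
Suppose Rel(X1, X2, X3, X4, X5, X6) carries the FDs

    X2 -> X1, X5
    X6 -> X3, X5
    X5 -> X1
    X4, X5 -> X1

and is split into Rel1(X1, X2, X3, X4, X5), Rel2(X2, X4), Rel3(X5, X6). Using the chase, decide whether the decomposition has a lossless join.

No

Chase test. Columns are X1, X2, X3, X4, X5, X6; row i has aⱼ where attribute j ∈ Reli, else bᵢⱼ.
Initial tableau (one row per fragment):
  row 1: a1 a2 a3 a4 a5 b16
  row 2: b21 a2 b23 a4 b25 b26
  row 3: b31 b32 b33 b34 a5 a6
Rows 1 and 2 agree on X2; apply X2→X1, X5 and equate their X1, X5 entries.
Rows 1 and 3 agree on X5; apply X5→X1 and equate their X1 entries.
No row becomes fully distinguished — the join is lossy.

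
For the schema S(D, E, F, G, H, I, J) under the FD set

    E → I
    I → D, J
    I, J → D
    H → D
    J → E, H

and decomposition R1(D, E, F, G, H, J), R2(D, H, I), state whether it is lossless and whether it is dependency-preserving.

lossy and not dependency-preserving

Lossless test: (D, H)⁺ = {D, H}, which is a superkey of neither fragment — lossy.
Dependency preservation: the restricted closure of {E} across the fragments never reaches {I}, so E → I cannot be enforced without a join — not preserved.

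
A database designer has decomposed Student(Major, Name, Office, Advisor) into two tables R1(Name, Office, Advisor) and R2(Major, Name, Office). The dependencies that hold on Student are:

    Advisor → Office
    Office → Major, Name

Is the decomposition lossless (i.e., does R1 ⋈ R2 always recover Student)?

Common attributes: R1 ∩ R2 = {Name, Office}.
Closure of {Name, Office}: Office → Major, Name applies, adding Major. So (Name, Office)⁺ = {Major, Name, Office}.
This closure contains every attribute of R2, so R1 ∩ R2 → R2. The join is lossless.

Yes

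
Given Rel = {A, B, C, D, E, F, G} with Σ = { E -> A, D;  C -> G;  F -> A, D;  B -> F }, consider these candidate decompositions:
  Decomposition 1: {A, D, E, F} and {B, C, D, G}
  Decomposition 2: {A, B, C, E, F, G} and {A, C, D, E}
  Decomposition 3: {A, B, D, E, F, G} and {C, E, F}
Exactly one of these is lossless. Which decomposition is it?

Decomposition 2

Decomposition 1: common = {D}, closure = {D} → lossy.
Decomposition 2: common = {A, C, E}, closure = {A, C, D, E, G} → lossless.
Decomposition 3: common = {E, F}, closure = {A, D, E, F} → lossy.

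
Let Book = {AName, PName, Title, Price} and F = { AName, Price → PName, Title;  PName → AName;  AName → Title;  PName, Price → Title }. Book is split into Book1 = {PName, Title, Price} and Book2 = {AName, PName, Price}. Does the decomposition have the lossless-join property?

Yes

Common attributes: Book1 ∩ Book2 = {PName, Price}.
Closure of {PName, Price}: PName → AName applies, adding AName; AName → Title applies, adding Title. So (PName, Price)⁺ = {AName, PName, Title, Price}.
This closure contains every attribute of Book1, so Book1 ∩ Book2 → Book1. The join is lossless.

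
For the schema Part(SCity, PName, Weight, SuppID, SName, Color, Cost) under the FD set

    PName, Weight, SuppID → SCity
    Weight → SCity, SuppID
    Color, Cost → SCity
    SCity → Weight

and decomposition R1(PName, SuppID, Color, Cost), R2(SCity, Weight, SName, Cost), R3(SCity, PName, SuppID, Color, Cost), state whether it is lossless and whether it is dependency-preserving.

Lossless test (chase): Rows 1 and 3 agree on Color, Cost; apply Color, Cost→SCity and equate their SCity entries. Rows 1 and 2 agree on SCity; apply SCity→Weight and equate their Weight entries. Rows 1 and 3 agree on SCity; apply SCity→Weight and equate their Weight entries. Rows 1 and 2 agree on Weight; apply Weight→SCity, SuppID and equate their SCity, SuppID entries. No row becomes fully distinguished — the join is lossy.
Dependency preservation: PName, Weight, SuppID → SCity; Weight → SCity, SuppID are not contained in any single fragment, but the restricted closure of each left-hand side across the fragments still reaches the right-hand side; the remaining FDs each lie inside some fragment. All dependencies are preserved.

lossy but dependency-preserving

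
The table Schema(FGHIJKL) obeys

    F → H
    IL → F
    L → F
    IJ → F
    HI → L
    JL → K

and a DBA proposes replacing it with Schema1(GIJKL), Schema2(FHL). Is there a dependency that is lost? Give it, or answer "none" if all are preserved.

HI → L

Check HI → L: no single fragment contains all of {HIL}, and the restricted closure of {HI} across the fragments never reaches {L}.
F → H is preserved.
IL → F is preserved.
L → F is preserved.
IJ → F is preserved.
JL → K is preserved.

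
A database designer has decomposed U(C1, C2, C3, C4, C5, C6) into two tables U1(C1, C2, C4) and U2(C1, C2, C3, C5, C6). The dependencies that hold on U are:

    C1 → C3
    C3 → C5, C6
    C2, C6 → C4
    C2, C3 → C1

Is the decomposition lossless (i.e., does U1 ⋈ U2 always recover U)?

Common attributes: U1 ∩ U2 = {C1, C2}.
Closure of {C1, C2}: C1 → C3 applies, adding C3; C3 → C5, C6 applies, adding C5, C6; C2, C6 → C4 applies, adding C4. So (C1, C2)⁺ = {C1, C2, C3, C4, C5, C6}.
This closure contains every attribute of U1, so U1 ∩ U2 → U1. The join is lossless.

Yes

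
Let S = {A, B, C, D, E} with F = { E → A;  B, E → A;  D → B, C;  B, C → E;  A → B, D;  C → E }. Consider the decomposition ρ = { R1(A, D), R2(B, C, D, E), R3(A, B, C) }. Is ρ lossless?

Chase test. Columns are A, B, C, D, E; row i has aⱼ where attribute j ∈ Ri, else bᵢⱼ.
Initial tableau (one row per fragment):
  row 1: a1 b12 b13 a4 b15
  row 2: b21 a2 a3 a4 a5
  row 3: a1 a2 a3 b34 b35
Rows 1 and 2 agree on D; apply D→B, C and equate their B, C entries.
Rows 1 and 2 agree on B, C; apply B, C→E and equate their E entries.
Rows 1 and 3 agree on B, C; apply B, C→E and equate their E entries.
Rows 1 and 3 agree on A; apply A→B, D and equate their B, D entries.
Rows 1 and 2 agree on E; apply E→A and equate their A entries.
Row 1 is now all distinguished symbols — the join is lossless.

Yes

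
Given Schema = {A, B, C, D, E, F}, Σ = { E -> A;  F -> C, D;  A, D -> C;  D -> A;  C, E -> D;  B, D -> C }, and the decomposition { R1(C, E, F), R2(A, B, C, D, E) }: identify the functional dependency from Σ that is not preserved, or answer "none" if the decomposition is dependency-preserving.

Check F → C, D: no single fragment contains all of {C, D, F}, and the restricted closure of {F} across the fragments never reaches {C, D}.
E → A is preserved.
A, D → C is preserved.
D → A is preserved.
C, E → D is preserved.
B, D → C is preserved.

F -> C, D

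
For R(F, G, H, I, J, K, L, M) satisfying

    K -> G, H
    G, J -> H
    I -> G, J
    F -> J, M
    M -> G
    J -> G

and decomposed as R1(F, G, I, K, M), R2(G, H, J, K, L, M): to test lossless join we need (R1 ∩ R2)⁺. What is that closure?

R1 ∩ R2 = {G, K, M}.
K → G, H applies, adding H
Closure: {G, H, K, M}.

G, H, K, M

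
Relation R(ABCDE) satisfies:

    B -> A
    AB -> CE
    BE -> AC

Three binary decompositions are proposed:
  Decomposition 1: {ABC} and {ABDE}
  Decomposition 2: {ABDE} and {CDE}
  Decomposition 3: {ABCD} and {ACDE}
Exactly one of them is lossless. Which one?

Decomposition 1

Decomposition 1: common = {AB}, closure = {ABCE} → lossless.
Decomposition 2: common = {DE}, closure = {DE} → lossy.
Decomposition 3: common = {ACD}, closure = {ACD} → lossy.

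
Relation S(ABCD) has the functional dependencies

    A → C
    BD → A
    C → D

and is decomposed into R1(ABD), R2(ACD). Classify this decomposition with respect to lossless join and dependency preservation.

lossless and dependency-preserving

Lossless test: (AD)⁺ = {ACD}, which contains all of one fragment — lossless.
Dependency preservation: every FD's attributes lie within a single fragment, so each can be enforced locally — preserved.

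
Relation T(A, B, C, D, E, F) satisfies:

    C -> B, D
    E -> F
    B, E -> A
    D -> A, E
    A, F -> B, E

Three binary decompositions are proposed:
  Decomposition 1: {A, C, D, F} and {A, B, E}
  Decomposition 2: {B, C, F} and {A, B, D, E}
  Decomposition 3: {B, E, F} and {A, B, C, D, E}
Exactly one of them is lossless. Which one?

Decomposition 3

Decomposition 1: common = {A}, closure = {A} → lossy.
Decomposition 2: common = {B}, closure = {B} → lossy.
Decomposition 3: common = {B, E}, closure = {A, B, E, F} → lossless.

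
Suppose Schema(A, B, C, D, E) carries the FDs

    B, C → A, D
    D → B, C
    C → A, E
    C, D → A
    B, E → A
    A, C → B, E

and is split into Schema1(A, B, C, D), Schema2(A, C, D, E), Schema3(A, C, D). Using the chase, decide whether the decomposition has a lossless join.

Chase test. Columns are A, B, C, D, E; row i has aⱼ where attribute j ∈ Schemai, else bᵢⱼ.
Initial tableau (one row per fragment):
  row 1: a1 a2 a3 a4 b15
  row 2: a1 b22 a3 a4 a5
  row 3: a1 b32 a3 a4 b35
Rows 1 and 2 agree on D; apply D→B, C and equate their B, C entries.
Rows 1 and 3 agree on D; apply D→B, C and equate their B, C entries.
Rows 1 and 2 agree on C; apply C→A, E and equate their A, E entries.
Rows 1 and 3 agree on C; apply C→A, E and equate their A, E entries.
Row 1 is now all distinguished symbols — the join is lossless.

Yes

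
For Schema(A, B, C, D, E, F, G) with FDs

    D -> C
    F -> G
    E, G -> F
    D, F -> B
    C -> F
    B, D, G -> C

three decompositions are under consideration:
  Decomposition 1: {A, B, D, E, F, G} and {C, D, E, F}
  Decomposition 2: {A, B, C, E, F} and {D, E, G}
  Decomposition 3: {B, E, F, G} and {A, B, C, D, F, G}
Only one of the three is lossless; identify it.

Decomposition 1: common = {D, E, F}, closure = {B, C, D, E, F, G} → lossless.
Decomposition 2: common = {E}, closure = {E} → lossy.
Decomposition 3: common = {B, F, G}, closure = {B, F, G} → lossy.

Decomposition 1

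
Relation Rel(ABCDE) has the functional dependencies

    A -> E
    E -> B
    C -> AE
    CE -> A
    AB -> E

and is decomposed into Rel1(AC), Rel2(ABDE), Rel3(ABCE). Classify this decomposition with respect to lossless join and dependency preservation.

Lossless test (chase): Rows 1 and 2 agree on A; apply A→E and equate their E entries. Rows 1 and 2 agree on E; apply E→B and equate their B entries. No row becomes fully distinguished — the join is lossy.
Dependency preservation: every FD's attributes lie within a single fragment, so each can be enforced locally — preserved.

lossy but dependency-preserving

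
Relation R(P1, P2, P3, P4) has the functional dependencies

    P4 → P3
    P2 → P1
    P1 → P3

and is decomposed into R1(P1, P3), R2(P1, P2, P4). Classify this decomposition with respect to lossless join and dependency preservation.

Lossless test: (P1)⁺ = {P1, P3}, which contains all of one fragment — lossless.
Dependency preservation: the restricted closure of {P4} across the fragments never reaches {P3}, so P4 → P3 cannot be enforced without a join — not preserved.

lossless but not dependency-preserving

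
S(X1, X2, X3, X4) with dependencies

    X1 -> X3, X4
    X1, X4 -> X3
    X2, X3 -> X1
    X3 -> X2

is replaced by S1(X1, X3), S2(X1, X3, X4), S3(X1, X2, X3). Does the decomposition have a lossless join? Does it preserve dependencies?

lossless and dependency-preserving

Lossless test (chase): Rows 1 and 2 agree on X1; apply X1→X3, X4 and equate their X3, X4 entries. Rows 1 and 3 agree on X1; apply X1→X3, X4 and equate their X3, X4 entries. Rows 1 and 2 agree on X3; apply X3→X2 and equate their X2 entries. Rows 1 and 3 agree on X3; apply X3→X2 and equate their X2 entries. Row 1 is now all distinguished symbols — the join is lossless.
Dependency preservation: every FD's attributes lie within a single fragment, so each can be enforced locally — preserved.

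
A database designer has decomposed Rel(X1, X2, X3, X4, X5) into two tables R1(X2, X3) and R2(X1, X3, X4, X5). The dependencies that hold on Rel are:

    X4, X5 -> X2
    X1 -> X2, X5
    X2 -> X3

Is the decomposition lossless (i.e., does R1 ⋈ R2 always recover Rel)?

Common attributes: R1 ∩ R2 = {X3}.
No dependency enlarges {X3}, so (X3)⁺ = {X3}.
The closure contains neither all of R1 = {X2, X3} nor all of R2 = {X1, X3, X4, X5}, so the common attributes are not a superkey of either fragment. The join is lossy.

No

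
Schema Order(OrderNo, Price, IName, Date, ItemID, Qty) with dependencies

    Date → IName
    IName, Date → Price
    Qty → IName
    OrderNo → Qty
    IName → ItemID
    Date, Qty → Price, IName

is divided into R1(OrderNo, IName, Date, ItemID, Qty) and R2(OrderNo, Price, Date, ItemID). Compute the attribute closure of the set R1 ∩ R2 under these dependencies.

R1 ∩ R2 = {OrderNo, Date, ItemID}.
Date → IName applies, adding IName
IName, Date → Price applies, adding Price
OrderNo → Qty applies, adding Qty
Closure: {OrderNo, Price, IName, Date, ItemID, Qty}.

OrderNo, Price, IName, Date, ItemID, Qty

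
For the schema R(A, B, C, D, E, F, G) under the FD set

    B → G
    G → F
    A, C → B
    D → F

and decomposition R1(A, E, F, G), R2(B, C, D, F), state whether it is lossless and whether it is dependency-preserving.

lossy and not dependency-preserving

Lossless test: (F)⁺ = {F}, which is a superkey of neither fragment — lossy.
Dependency preservation: the restricted closure of {B} across the fragments never reaches {G}, so B → G cannot be enforced without a join — not preserved.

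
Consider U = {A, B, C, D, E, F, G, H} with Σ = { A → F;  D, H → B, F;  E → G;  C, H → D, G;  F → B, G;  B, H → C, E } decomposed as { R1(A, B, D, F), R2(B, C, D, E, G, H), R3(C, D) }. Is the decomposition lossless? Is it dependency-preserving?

Lossless test (chase): applying each FD to every pair of rows produces no changes in the tableau, so no row becomes fully distinguished — the join is lossy.
Dependency preservation: the restricted closure of {D, H} across the fragments never reaches {B, F}, so D, H → B, F cannot be enforced without a join — not preserved.

lossy and not dependency-preserving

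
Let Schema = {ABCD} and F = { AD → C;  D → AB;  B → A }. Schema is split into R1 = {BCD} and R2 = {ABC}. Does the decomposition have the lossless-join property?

Common attributes: R1 ∩ R2 = {BC}.
Closure of {BC}: B → A applies, adding A. So (BC)⁺ = {ABC}.
This closure contains every attribute of R2, so R1 ∩ R2 → R2. The join is lossless.

Yes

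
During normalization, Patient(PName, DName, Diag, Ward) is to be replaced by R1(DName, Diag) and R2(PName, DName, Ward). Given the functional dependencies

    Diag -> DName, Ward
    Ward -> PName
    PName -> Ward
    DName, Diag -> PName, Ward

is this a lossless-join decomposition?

No

Common attributes: R1 ∩ R2 = {DName}.
No dependency enlarges {DName}, so (DName)⁺ = {DName}.
The closure contains neither all of R1 = {DName, Diag} nor all of R2 = {PName, DName, Ward}, so the common attributes are not a superkey of either fragment. The join is lossy.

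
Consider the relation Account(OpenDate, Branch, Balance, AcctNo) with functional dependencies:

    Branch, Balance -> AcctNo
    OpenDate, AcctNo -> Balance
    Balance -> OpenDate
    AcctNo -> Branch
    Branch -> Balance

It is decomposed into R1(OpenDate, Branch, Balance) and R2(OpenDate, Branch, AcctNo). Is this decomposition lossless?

Common attributes: R1 ∩ R2 = {OpenDate, Branch}.
Closure of {OpenDate, Branch}: Branch → Balance applies, adding Balance; Branch, Balance → AcctNo applies, adding AcctNo. So (OpenDate, Branch)⁺ = {OpenDate, Branch, Balance, AcctNo}.
This closure contains every attribute of R1, so R1 ∩ R2 → R1. The join is lossless.

Yes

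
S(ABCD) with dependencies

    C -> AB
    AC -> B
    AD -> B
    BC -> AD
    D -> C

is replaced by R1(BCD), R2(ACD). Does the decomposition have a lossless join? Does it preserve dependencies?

Lossless test: (CD)⁺ = {ABCD}, which contains all of one fragment — lossless.
Dependency preservation: C → AB; AC → B; AD → B; BC → AD are not contained in any single fragment, but the restricted closure of each left-hand side across the fragments still reaches the right-hand side; the remaining FDs each lie inside some fragment. All dependencies are preserved.

lossless and dependency-preserving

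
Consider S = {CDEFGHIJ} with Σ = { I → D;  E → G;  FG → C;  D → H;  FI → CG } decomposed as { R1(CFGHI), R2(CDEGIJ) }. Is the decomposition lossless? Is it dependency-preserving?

lossy and not dependency-preserving

Lossless test: (CGI)⁺ = {CDGHI}, which is a superkey of neither fragment — lossy.
Dependency preservation: the restricted closure of {D} across the fragments never reaches {H}, so D → H cannot be enforced without a join — not preserved.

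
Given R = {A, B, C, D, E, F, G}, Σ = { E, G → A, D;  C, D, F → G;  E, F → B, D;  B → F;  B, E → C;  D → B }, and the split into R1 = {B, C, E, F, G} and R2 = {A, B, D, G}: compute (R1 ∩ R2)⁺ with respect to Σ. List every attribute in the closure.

B, F, G

R1 ∩ R2 = {B, G}.
B → F applies, adding F
Closure: {B, F, G}.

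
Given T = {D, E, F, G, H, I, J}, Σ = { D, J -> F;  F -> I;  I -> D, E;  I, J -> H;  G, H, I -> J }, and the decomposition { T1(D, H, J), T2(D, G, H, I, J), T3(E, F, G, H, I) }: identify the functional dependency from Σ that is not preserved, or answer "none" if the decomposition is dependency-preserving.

Check D, J → F: no single fragment contains all of {D, F, J}, and the restricted closure of {D, J} across the fragments never reaches {F}.
F → I is preserved.
I → D, E is preserved.
I, J → H is preserved.
G, H, I → J is preserved.

D, J -> F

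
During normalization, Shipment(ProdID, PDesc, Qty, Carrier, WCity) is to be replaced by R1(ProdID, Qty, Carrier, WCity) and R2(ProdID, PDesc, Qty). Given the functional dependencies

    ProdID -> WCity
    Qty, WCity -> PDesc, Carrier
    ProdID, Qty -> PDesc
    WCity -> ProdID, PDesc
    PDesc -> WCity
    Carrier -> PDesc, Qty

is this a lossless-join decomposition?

Common attributes: R1 ∩ R2 = {ProdID, Qty}.
Closure of {ProdID, Qty}: ProdID → WCity applies, adding WCity; Qty, WCity → PDesc, Carrier applies, adding PDesc, Carrier. So (ProdID, Qty)⁺ = {ProdID, PDesc, Qty, Carrier, WCity}.
This closure contains every attribute of R1, so R1 ∩ R2 → R1. The join is lossless.

Yes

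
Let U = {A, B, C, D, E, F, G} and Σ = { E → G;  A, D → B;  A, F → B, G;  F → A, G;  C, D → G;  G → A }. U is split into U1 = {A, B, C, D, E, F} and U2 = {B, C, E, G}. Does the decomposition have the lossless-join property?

Yes

Common attributes: U1 ∩ U2 = {B, C, E}.
Closure of {B, C, E}: E → G applies, adding G; G → A applies, adding A. So (B, C, E)⁺ = {A, B, C, E, G}.
This closure contains every attribute of U2, so U1 ∩ U2 → U2. The join is lossless.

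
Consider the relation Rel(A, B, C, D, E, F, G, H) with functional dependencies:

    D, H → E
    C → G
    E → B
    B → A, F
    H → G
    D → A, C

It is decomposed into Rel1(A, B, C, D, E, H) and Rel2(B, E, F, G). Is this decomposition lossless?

Common attributes: Rel1 ∩ Rel2 = {B, E}.
Closure of {B, E}: B → A, F applies, adding A, F. So (B, E)⁺ = {A, B, E, F}.
The closure contains neither all of Rel1 = {A, B, C, D, E, H} nor all of Rel2 = {B, E, F, G}, so the common attributes are not a superkey of either fragment. The join is lossy.

No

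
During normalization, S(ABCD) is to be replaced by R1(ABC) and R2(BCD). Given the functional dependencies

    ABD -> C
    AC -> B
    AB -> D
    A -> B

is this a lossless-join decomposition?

Common attributes: R1 ∩ R2 = {BC}.
No dependency enlarges {BC}, so (BC)⁺ = {BC}.
The closure contains neither all of R1 = {ABC} nor all of R2 = {BCD}, so the common attributes are not a superkey of either fragment. The join is lossy.

No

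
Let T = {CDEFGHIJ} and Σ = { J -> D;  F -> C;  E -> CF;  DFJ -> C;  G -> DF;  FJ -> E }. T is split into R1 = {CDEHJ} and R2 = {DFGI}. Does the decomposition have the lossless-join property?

No

Common attributes: R1 ∩ R2 = {D}.
No dependency enlarges {D}, so (D)⁺ = {D}.
The closure contains neither all of R1 = {CDEHJ} nor all of R2 = {DFGI}, so the common attributes are not a superkey of either fragment. The join is lossy.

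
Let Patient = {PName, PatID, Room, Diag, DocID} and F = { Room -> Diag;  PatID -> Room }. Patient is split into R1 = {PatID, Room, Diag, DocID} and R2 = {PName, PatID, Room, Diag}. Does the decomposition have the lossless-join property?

No

Common attributes: R1 ∩ R2 = {PatID, Room, Diag}.
No dependency enlarges {PatID, Room, Diag}, so (PatID, Room, Diag)⁺ = {PatID, Room, Diag}.
The closure contains neither all of R1 = {PatID, Room, Diag, DocID} nor all of R2 = {PName, PatID, Room, Diag}, so the common attributes are not a superkey of either fragment. The join is lossy.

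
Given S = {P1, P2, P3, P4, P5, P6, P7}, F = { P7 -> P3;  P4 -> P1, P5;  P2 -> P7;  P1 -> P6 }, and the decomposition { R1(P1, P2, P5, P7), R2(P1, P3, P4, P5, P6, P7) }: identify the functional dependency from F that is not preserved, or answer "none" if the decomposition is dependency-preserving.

none

P7 → P3 lies within R2.
P4 → P1, P5 lies within R2.
P2 → P7 lies within R1.
P1 → P6 lies within R2.
Every dependency is enforceable on the fragments, so the decomposition is dependency-preserving.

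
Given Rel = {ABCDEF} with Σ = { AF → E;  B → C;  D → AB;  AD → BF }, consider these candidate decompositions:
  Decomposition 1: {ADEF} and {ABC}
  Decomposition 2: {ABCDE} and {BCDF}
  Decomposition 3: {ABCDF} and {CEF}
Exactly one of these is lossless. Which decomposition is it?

Decomposition 1: common = {A}, closure = {A} → lossy.
Decomposition 2: common = {BCD}, closure = {ABCDEF} → lossless.
Decomposition 3: common = {CF}, closure = {CF} → lossy.

Decomposition 2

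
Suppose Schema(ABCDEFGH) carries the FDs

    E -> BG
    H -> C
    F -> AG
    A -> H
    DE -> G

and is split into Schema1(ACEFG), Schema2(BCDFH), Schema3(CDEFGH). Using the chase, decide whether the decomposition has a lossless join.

No

Chase test. Columns are ABCDEFGH; row i has aⱼ where attribute j ∈ Schemai, else bᵢⱼ.
Initial tableau (one row per fragment):
  row 1: a1 b12 a3 b14 a5 a6 a7 b18
  row 2: b21 a2 a3 a4 b25 a6 b27 a8
  row 3: b31 b32 a3 a4 a5 a6 a7 a8
Rows 1 and 3 agree on E; apply E→BG and equate their BG entries.
Rows 1 and 2 agree on F; apply F→AG and equate their AG entries.
Rows 1 and 3 agree on F; apply F→AG and equate their AG entries.
Rows 1 and 2 agree on A; apply A→H and equate their H entries.
No row becomes fully distinguished — the join is lossy.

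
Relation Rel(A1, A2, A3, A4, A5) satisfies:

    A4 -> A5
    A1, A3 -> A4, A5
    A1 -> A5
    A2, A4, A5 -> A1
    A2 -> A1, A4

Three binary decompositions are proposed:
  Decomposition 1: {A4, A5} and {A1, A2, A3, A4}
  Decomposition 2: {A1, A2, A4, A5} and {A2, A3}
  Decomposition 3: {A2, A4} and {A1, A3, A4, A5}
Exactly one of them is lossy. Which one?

Decomposition 1: common = {A4}, closure = {A4, A5} → lossless.
Decomposition 2: common = {A2}, closure = {A1, A2, A4, A5} → lossless.
Decomposition 3: common = {A4}, closure = {A4, A5} → lossy.

Decomposition 3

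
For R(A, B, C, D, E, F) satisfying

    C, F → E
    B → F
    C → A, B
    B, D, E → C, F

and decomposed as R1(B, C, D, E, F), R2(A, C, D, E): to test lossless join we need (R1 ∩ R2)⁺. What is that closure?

R1 ∩ R2 = {C, D, E}.
C → A, B applies, adding A, B
B, D, E → C, F applies, adding F
Closure: {A, B, C, D, E, F}.

A, B, C, D, E, F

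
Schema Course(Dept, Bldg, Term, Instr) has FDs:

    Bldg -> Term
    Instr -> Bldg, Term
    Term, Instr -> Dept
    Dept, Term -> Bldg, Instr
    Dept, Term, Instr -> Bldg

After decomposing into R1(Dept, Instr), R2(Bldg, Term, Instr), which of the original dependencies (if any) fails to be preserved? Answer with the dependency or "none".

Check Dept, Term → Bldg, Instr: no single fragment contains all of {Dept, Bldg, Term, Instr}, and the restricted closure of {Dept, Term} across the fragments never reaches {Bldg, Instr}.
Bldg → Term is preserved.
Instr → Bldg, Term is preserved.
Term, Instr → Dept is preserved.
Dept, Term, Instr → Bldg is preserved.

Dept, Term -> Bldg, Instr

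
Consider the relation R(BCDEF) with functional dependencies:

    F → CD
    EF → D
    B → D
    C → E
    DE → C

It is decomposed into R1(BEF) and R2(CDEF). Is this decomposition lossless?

Yes

Common attributes: R1 ∩ R2 = {EF}.
Closure of {EF}: F → CD applies, adding CD. So (EF)⁺ = {CDEF}.
This closure contains every attribute of R2, so R1 ∩ R2 → R2. The join is lossless.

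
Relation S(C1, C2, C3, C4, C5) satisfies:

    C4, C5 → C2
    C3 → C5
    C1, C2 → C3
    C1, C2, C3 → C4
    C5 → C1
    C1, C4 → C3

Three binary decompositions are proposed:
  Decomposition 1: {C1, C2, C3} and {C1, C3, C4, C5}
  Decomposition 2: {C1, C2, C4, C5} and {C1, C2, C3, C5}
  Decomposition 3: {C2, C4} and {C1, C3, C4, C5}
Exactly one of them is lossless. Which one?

Decomposition 2

Decomposition 1: common = {C1, C3}, closure = {C1, C3, C5} → lossy.
Decomposition 2: common = {C1, C2, C5}, closure = {C1, C2, C3, C4, C5} → lossless.
Decomposition 3: common = {C4}, closure = {C4} → lossy.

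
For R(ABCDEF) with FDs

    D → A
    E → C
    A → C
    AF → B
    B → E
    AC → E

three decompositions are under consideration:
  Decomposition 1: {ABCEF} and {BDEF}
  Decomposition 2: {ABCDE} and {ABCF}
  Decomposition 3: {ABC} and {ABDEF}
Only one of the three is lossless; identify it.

Decomposition 1: common = {BEF}, closure = {BCEF} → lossy.
Decomposition 2: common = {ABC}, closure = {ABCE} → lossy.
Decomposition 3: common = {AB}, closure = {ABCE} → lossless.

Decomposition 3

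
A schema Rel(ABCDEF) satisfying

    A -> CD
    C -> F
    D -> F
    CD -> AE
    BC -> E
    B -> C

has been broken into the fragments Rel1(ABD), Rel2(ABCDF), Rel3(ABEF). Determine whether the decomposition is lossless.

Yes

Chase test. Columns are ABCDEF; row i has aⱼ where attribute j ∈ Reli, else bᵢⱼ.
Initial tableau (one row per fragment):
  row 1: a1 a2 b13 a4 b15 b16
  row 2: a1 a2 a3 a4 b25 a6
  row 3: a1 a2 b33 b34 a5 a6
Rows 1 and 2 agree on A; apply A→CD and equate their CD entries.
Rows 1 and 3 agree on A; apply A→CD and equate their CD entries.
Rows 1 and 2 agree on C; apply C→F and equate their F entries.
Rows 1 and 2 agree on CD; apply CD→AE and equate their AE entries.
Rows 1 and 3 agree on CD; apply CD→AE and equate their AE entries.
Row 1 is now all distinguished symbols — the join is lossless.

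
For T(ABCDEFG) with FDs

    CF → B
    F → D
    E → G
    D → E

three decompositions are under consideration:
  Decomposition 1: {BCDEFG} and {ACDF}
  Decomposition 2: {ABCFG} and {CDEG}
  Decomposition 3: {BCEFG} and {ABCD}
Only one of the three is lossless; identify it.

Decomposition 1

Decomposition 1: common = {CDF}, closure = {BCDEFG} → lossless.
Decomposition 2: common = {CG}, closure = {CG} → lossy.
Decomposition 3: common = {BC}, closure = {BC} → lossy.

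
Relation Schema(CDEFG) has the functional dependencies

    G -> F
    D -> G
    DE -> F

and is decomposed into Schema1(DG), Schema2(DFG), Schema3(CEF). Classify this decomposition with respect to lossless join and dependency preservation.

Lossless test (chase): Rows 1 and 2 agree on G; apply G→F and equate their F entries. No row becomes fully distinguished — the join is lossy.
Dependency preservation: DE → F is not contained in any single fragment, but the restricted closure of its left-hand side across the fragments still reaches the right-hand side; the remaining FDs each lie inside some fragment. All dependencies are preserved.

lossy but dependency-preserving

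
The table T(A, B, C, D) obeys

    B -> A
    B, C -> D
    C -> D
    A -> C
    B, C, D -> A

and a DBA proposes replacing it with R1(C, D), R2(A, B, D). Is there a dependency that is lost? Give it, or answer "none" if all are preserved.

A -> C

Check A → C: no single fragment contains all of {A, C}, and the restricted closure of {A} across the fragments never reaches {C}.
B → A is preserved.
B, C → D is preserved.
C → D is preserved.
B, C, D → A is preserved.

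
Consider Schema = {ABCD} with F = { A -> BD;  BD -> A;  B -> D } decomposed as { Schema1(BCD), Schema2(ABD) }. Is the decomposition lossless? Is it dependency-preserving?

lossless and dependency-preserving

Lossless test: (BD)⁺ = {ABD}, which contains all of one fragment — lossless.
Dependency preservation: every FD's attributes lie within a single fragment, so each can be enforced locally — preserved.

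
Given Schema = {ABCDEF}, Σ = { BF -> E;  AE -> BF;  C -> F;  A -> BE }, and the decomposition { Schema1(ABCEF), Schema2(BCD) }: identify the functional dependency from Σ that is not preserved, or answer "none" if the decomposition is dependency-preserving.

none

BF → E lies within Schema1.
AE → BF lies within Schema1.
C → F lies within Schema1.
A → BE lies within Schema1.
Every dependency is enforceable on the fragments, so the decomposition is dependency-preserving.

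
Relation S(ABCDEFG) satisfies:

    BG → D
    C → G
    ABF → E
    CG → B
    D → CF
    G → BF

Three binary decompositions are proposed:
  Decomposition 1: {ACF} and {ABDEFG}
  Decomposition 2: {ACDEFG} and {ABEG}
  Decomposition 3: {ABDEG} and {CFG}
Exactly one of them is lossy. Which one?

Decomposition 1

Decomposition 1: common = {AF}, closure = {AF} → lossy.
Decomposition 2: common = {AEG}, closure = {ABCDEFG} → lossless.
Decomposition 3: common = {G}, closure = {BCDFG} → lossless.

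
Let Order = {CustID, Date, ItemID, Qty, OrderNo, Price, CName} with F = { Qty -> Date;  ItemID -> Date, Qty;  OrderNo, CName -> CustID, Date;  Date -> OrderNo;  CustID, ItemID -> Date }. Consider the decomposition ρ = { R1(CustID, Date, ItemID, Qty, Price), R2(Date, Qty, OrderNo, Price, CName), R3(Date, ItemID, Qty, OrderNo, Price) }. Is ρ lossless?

No

Chase test. Columns are CustID, Date, ItemID, Qty, OrderNo, Price, CName; row i has aⱼ where attribute j ∈ Ri, else bᵢⱼ.
Initial tableau (one row per fragment):
  row 1: a1 a2 a3 a4 b15 a6 b17
  row 2: b21 a2 b23 a4 a5 a6 a7
  row 3: b31 a2 a3 a4 a5 a6 b37
Rows 1 and 2 agree on Date; apply Date→OrderNo and equate their OrderNo entries.
No row becomes fully distinguished — the join is lossy.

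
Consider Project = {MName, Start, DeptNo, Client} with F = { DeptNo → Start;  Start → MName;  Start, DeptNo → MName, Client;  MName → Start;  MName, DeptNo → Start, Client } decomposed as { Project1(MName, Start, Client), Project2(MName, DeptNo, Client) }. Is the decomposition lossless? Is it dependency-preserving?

Lossless test: (MName, Client)⁺ = {MName, Start, Client}, which contains all of one fragment — lossless.
Dependency preservation: DeptNo → Start; Start, DeptNo → MName, Client; MName, DeptNo → Start, Client are not contained in any single fragment, but the restricted closure of each left-hand side across the fragments still reaches the right-hand side; the remaining FDs each lie inside some fragment. All dependencies are preserved.

lossless and dependency-preserving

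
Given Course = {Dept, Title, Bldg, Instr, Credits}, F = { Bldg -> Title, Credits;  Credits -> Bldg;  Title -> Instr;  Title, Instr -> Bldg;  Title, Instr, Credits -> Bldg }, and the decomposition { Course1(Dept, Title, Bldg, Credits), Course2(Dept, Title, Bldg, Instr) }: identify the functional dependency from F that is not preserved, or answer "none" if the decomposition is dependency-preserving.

Bldg → Title, Credits lies within Course1.
Credits → Bldg lies within Course1.
Title → Instr lies within Course2.
Title, Instr → Bldg lies within Course2.
Title, Instr, Credits → Bldg: restricted closure across fragments reaches Bldg.
Every dependency is enforceable on the fragments, so the decomposition is dependency-preserving.

none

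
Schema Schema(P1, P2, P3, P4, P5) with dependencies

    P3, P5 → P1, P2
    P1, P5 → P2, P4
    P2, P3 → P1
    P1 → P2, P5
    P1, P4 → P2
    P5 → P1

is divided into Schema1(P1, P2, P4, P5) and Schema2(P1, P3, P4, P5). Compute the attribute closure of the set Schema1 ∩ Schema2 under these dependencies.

Schema1 ∩ Schema2 = {P1, P4, P5}.
P1, P5 → P2, P4 applies, adding P2
Closure: {P1, P2, P4, P5}.

P1, P2, P4, P5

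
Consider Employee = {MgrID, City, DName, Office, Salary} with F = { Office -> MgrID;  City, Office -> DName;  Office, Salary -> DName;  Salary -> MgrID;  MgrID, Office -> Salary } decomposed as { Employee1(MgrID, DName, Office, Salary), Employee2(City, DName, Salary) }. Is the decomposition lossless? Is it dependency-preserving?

Lossless test: (DName, Salary)⁺ = {MgrID, DName, Salary}, which is a superkey of neither fragment — lossy.
Dependency preservation: City, Office → DName is not contained in any single fragment, but the restricted closure of its left-hand side across the fragments still reaches the right-hand side; the remaining FDs each lie inside some fragment. All dependencies are preserved.

lossy but dependency-preserving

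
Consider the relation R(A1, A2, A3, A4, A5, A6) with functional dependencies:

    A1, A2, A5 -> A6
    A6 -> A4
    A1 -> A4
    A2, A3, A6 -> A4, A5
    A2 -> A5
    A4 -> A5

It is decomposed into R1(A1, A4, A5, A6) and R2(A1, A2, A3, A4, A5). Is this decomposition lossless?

No

Common attributes: R1 ∩ R2 = {A1, A4, A5}.
No dependency enlarges {A1, A4, A5}, so (A1, A4, A5)⁺ = {A1, A4, A5}.
The closure contains neither all of R1 = {A1, A4, A5, A6} nor all of R2 = {A1, A2, A3, A4, A5}, so the common attributes are not a superkey of either fragment. The join is lossy.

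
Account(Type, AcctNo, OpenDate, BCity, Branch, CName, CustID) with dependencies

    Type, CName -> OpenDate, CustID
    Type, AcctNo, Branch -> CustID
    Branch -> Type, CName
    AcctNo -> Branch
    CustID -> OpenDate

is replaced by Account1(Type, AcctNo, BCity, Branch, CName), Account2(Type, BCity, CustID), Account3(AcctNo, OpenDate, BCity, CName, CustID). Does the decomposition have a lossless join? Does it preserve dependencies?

lossless but not dependency-preserving

Lossless test (chase): Rows 1 and 3 agree on AcctNo; apply AcctNo→Branch and equate their Branch entries. Rows 2 and 3 agree on CustID; apply CustID→OpenDate and equate their OpenDate entries. Rows 1 and 3 agree on Branch; apply Branch→Type, CName and equate their Type, CName entries. Rows 1 and 3 agree on Type, CName; apply Type, CName→OpenDate, CustID and equate their OpenDate, CustID entries. Row 1 is now all distinguished symbols — the join is lossless.
Dependency preservation: the restricted closure of {Type, CName} across the fragments never reaches {OpenDate, CustID}, so Type, CName → OpenDate, CustID cannot be enforced without a join — not preserved.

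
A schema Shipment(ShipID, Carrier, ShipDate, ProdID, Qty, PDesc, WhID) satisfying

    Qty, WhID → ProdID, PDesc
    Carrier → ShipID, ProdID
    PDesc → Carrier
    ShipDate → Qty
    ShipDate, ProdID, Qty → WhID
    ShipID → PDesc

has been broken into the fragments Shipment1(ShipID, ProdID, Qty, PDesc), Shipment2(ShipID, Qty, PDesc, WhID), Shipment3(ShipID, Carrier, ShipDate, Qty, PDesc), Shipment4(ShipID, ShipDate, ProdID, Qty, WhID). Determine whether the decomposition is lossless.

Yes

Chase test. Columns are ShipID, Carrier, ShipDate, ProdID, Qty, PDesc, WhID; row i has aⱼ where attribute j ∈ Shipmenti, else bᵢⱼ.
Initial tableau (one row per fragment):
  row 1: a1 b12 b13 a4 a5 a6 b17
  row 2: a1 b22 b23 b24 a5 a6 a7
  row 3: a1 a2 a3 b34 a5 a6 b37
  row 4: a1 b42 a3 a4 a5 b46 a7
Rows 2 and 4 agree on Qty, WhID; apply Qty, WhID→ProdID, PDesc and equate their ProdID, PDesc entries.
Rows 1 and 2 agree on PDesc; apply PDesc→Carrier and equate their Carrier entries.
Rows 1 and 3 agree on PDesc; apply PDesc→Carrier and equate their Carrier entries.
Rows 1 and 4 agree on PDesc; apply PDesc→Carrier and equate their Carrier entries.
Rows 1 and 3 agree on Carrier; apply Carrier→ShipID, ProdID and equate their ShipID, ProdID entries.
Rows 3 and 4 agree on ShipDate, ProdID, Qty; apply ShipDate, ProdID, Qty→WhID and equate their WhID entries.
Row 3 is now all distinguished symbols — the join is lossless.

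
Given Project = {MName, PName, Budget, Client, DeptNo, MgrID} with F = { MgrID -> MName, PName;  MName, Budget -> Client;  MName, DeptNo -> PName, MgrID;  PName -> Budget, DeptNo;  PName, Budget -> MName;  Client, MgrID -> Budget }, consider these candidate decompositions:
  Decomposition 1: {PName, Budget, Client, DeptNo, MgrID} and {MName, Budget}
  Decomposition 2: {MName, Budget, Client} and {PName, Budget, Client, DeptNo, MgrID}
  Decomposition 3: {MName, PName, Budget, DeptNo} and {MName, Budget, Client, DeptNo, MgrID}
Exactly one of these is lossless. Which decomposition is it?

Decomposition 3

Decomposition 1: common = {Budget}, closure = {Budget} → lossy.
Decomposition 2: common = {Budget, Client}, closure = {Budget, Client} → lossy.
Decomposition 3: common = {MName, Budget, DeptNo}, closure = {MName, PName, Budget, Client, DeptNo, MgrID} → lossless.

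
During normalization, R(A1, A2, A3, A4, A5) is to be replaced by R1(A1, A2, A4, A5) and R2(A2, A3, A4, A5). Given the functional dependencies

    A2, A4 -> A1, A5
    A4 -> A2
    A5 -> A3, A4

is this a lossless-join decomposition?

Yes

Common attributes: R1 ∩ R2 = {A2, A4, A5}.
Closure of {A2, A4, A5}: A2, A4 → A1, A5 applies, adding A1; A5 → A3, A4 applies, adding A3. So (A2, A4, A5)⁺ = {A1, A2, A3, A4, A5}.
This closure contains every attribute of R1, so R1 ∩ R2 → R1. The join is lossless.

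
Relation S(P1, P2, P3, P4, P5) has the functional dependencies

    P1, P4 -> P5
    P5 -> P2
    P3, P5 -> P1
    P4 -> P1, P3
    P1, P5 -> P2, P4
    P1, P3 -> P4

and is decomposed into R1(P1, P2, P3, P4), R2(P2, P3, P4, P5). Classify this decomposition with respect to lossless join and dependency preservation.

Lossless test: (P2, P3, P4)⁺ = {P1, P2, P3, P4, P5}, which contains all of one fragment — lossless.
Dependency preservation: the restricted closure of {P1, P5} across the fragments never reaches {P2, P4}, so P1, P5 → P2, P4 cannot be enforced without a join — not preserved.

lossless but not dependency-preserving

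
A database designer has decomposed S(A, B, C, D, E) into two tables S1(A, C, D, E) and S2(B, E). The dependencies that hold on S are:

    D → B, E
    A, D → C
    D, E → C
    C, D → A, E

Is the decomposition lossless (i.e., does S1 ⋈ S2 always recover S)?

No

Common attributes: S1 ∩ S2 = {E}.
No dependency enlarges {E}, so (E)⁺ = {E}.
The closure contains neither all of S1 = {A, C, D, E} nor all of S2 = {B, E}, so the common attributes are not a superkey of either fragment. The join is lossy.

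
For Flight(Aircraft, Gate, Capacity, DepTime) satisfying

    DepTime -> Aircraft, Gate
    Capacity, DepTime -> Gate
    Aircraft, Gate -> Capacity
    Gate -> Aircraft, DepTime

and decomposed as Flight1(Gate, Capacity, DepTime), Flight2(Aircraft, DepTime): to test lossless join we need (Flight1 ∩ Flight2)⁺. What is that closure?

Flight1 ∩ Flight2 = {DepTime}.
DepTime → Aircraft, Gate applies, adding Aircraft, Gate
Aircraft, Gate → Capacity applies, adding Capacity
Closure: {Aircraft, Gate, Capacity, DepTime}.

Aircraft, Gate, Capacity, DepTime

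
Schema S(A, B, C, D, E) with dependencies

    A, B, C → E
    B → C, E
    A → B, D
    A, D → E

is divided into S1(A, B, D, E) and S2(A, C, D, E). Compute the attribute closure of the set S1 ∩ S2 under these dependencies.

S1 ∩ S2 = {A, D, E}.
A → B, D applies, adding B
B → C, E applies, adding C
Closure: {A, B, C, D, E}.

A, B, C, D, E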